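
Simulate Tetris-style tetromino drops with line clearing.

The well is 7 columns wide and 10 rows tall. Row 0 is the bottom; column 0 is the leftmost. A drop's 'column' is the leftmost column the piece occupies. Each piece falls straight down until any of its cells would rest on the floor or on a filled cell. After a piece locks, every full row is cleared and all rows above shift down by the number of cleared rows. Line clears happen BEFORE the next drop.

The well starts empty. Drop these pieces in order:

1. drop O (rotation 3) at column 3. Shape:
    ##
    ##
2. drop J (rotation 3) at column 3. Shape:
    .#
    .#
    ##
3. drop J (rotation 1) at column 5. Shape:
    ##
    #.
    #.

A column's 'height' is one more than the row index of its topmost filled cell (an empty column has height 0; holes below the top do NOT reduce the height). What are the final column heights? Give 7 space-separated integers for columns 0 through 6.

Drop 1: O rot3 at col 3 lands with bottom-row=0; cleared 0 line(s) (total 0); column heights now [0 0 0 2 2 0 0], max=2
Drop 2: J rot3 at col 3 lands with bottom-row=2; cleared 0 line(s) (total 0); column heights now [0 0 0 3 5 0 0], max=5
Drop 3: J rot1 at col 5 lands with bottom-row=0; cleared 0 line(s) (total 0); column heights now [0 0 0 3 5 3 3], max=5

Answer: 0 0 0 3 5 3 3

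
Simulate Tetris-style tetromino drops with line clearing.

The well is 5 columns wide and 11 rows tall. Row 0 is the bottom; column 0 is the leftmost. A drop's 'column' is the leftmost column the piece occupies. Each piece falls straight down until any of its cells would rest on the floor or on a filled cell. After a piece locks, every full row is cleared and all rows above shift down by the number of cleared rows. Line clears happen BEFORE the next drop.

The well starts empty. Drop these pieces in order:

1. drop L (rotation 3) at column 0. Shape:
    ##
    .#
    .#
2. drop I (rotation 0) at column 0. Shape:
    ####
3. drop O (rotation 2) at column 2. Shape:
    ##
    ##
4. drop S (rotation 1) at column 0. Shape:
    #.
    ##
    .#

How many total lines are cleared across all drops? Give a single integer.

Answer: 0

Derivation:
Drop 1: L rot3 at col 0 lands with bottom-row=0; cleared 0 line(s) (total 0); column heights now [3 3 0 0 0], max=3
Drop 2: I rot0 at col 0 lands with bottom-row=3; cleared 0 line(s) (total 0); column heights now [4 4 4 4 0], max=4
Drop 3: O rot2 at col 2 lands with bottom-row=4; cleared 0 line(s) (total 0); column heights now [4 4 6 6 0], max=6
Drop 4: S rot1 at col 0 lands with bottom-row=4; cleared 0 line(s) (total 0); column heights now [7 6 6 6 0], max=7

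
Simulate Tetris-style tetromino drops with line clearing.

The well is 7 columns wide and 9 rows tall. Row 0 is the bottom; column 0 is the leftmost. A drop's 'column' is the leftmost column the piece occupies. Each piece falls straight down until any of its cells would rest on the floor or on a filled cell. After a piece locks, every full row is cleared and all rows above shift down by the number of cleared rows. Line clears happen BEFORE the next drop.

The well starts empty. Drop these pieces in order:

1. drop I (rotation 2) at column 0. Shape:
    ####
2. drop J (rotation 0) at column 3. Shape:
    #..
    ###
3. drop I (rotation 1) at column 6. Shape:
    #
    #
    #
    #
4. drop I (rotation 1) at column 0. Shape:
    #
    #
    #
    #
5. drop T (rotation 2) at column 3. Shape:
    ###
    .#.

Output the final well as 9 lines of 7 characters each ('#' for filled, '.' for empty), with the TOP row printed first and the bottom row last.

Drop 1: I rot2 at col 0 lands with bottom-row=0; cleared 0 line(s) (total 0); column heights now [1 1 1 1 0 0 0], max=1
Drop 2: J rot0 at col 3 lands with bottom-row=1; cleared 0 line(s) (total 0); column heights now [1 1 1 3 2 2 0], max=3
Drop 3: I rot1 at col 6 lands with bottom-row=0; cleared 0 line(s) (total 0); column heights now [1 1 1 3 2 2 4], max=4
Drop 4: I rot1 at col 0 lands with bottom-row=1; cleared 0 line(s) (total 0); column heights now [5 1 1 3 2 2 4], max=5
Drop 5: T rot2 at col 3 lands with bottom-row=2; cleared 0 line(s) (total 0); column heights now [5 1 1 4 4 4 4], max=5

Answer: .......
.......
.......
.......
#......
#..####
#..##.#
#..####
####..#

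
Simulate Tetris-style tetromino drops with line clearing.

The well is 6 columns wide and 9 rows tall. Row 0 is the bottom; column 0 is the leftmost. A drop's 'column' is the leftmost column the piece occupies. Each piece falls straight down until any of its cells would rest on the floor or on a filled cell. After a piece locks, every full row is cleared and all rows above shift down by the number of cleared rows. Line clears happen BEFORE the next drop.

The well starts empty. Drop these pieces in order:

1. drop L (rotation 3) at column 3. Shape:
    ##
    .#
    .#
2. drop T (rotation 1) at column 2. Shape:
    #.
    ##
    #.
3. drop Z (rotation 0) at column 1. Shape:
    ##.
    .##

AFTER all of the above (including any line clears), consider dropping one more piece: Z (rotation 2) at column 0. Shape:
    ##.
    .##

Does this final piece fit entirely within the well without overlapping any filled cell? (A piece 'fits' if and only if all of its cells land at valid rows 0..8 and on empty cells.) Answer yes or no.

Drop 1: L rot3 at col 3 lands with bottom-row=0; cleared 0 line(s) (total 0); column heights now [0 0 0 3 3 0], max=3
Drop 2: T rot1 at col 2 lands with bottom-row=2; cleared 0 line(s) (total 0); column heights now [0 0 5 4 3 0], max=5
Drop 3: Z rot0 at col 1 lands with bottom-row=5; cleared 0 line(s) (total 0); column heights now [0 7 7 6 3 0], max=7
Test piece Z rot2 at col 0 (width 3): heights before test = [0 7 7 6 3 0]; fits = True

Answer: yes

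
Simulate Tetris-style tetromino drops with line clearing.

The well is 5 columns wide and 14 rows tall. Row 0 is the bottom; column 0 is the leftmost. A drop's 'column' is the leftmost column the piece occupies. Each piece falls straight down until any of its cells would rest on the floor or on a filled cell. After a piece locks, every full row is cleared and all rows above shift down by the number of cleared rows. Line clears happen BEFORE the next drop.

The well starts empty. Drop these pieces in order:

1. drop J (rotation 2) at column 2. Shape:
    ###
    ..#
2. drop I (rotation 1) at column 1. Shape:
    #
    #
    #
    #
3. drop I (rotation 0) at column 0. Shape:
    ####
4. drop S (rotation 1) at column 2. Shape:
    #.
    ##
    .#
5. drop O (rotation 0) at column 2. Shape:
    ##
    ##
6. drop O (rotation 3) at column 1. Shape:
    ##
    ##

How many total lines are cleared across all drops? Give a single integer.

Drop 1: J rot2 at col 2 lands with bottom-row=0; cleared 0 line(s) (total 0); column heights now [0 0 2 2 2], max=2
Drop 2: I rot1 at col 1 lands with bottom-row=0; cleared 0 line(s) (total 0); column heights now [0 4 2 2 2], max=4
Drop 3: I rot0 at col 0 lands with bottom-row=4; cleared 0 line(s) (total 0); column heights now [5 5 5 5 2], max=5
Drop 4: S rot1 at col 2 lands with bottom-row=5; cleared 0 line(s) (total 0); column heights now [5 5 8 7 2], max=8
Drop 5: O rot0 at col 2 lands with bottom-row=8; cleared 0 line(s) (total 0); column heights now [5 5 10 10 2], max=10
Drop 6: O rot3 at col 1 lands with bottom-row=10; cleared 0 line(s) (total 0); column heights now [5 12 12 10 2], max=12

Answer: 0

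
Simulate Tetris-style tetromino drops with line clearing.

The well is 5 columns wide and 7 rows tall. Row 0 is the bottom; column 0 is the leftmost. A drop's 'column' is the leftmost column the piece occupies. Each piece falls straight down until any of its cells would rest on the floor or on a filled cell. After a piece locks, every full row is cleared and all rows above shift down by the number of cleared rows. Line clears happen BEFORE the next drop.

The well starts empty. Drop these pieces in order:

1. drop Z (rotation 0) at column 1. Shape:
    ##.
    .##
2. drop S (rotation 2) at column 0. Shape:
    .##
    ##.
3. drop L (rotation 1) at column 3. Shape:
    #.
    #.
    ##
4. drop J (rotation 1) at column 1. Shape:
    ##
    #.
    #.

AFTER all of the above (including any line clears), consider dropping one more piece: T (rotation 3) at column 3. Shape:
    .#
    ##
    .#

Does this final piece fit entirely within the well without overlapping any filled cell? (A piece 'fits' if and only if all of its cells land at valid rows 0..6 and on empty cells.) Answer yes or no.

Answer: yes

Derivation:
Drop 1: Z rot0 at col 1 lands with bottom-row=0; cleared 0 line(s) (total 0); column heights now [0 2 2 1 0], max=2
Drop 2: S rot2 at col 0 lands with bottom-row=2; cleared 0 line(s) (total 0); column heights now [3 4 4 1 0], max=4
Drop 3: L rot1 at col 3 lands with bottom-row=1; cleared 0 line(s) (total 0); column heights now [3 4 4 4 2], max=4
Drop 4: J rot1 at col 1 lands with bottom-row=4; cleared 0 line(s) (total 0); column heights now [3 7 7 4 2], max=7
Test piece T rot3 at col 3 (width 2): heights before test = [3 7 7 4 2]; fits = True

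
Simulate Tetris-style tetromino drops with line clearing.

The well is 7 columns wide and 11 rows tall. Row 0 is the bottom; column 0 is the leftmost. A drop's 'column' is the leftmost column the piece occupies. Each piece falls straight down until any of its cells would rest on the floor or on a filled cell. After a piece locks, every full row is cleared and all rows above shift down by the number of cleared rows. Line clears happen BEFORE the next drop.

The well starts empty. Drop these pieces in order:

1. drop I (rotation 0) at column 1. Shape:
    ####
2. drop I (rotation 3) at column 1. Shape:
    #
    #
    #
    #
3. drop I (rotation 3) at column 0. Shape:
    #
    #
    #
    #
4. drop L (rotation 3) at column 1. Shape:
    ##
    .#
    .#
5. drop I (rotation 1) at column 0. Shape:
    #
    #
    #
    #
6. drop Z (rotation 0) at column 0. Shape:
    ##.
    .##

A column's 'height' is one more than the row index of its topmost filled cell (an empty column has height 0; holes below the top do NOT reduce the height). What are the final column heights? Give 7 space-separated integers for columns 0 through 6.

Answer: 9 9 8 1 1 0 0

Derivation:
Drop 1: I rot0 at col 1 lands with bottom-row=0; cleared 0 line(s) (total 0); column heights now [0 1 1 1 1 0 0], max=1
Drop 2: I rot3 at col 1 lands with bottom-row=1; cleared 0 line(s) (total 0); column heights now [0 5 1 1 1 0 0], max=5
Drop 3: I rot3 at col 0 lands with bottom-row=0; cleared 0 line(s) (total 0); column heights now [4 5 1 1 1 0 0], max=5
Drop 4: L rot3 at col 1 lands with bottom-row=3; cleared 0 line(s) (total 0); column heights now [4 6 6 1 1 0 0], max=6
Drop 5: I rot1 at col 0 lands with bottom-row=4; cleared 0 line(s) (total 0); column heights now [8 6 6 1 1 0 0], max=8
Drop 6: Z rot0 at col 0 lands with bottom-row=7; cleared 0 line(s) (total 0); column heights now [9 9 8 1 1 0 0], max=9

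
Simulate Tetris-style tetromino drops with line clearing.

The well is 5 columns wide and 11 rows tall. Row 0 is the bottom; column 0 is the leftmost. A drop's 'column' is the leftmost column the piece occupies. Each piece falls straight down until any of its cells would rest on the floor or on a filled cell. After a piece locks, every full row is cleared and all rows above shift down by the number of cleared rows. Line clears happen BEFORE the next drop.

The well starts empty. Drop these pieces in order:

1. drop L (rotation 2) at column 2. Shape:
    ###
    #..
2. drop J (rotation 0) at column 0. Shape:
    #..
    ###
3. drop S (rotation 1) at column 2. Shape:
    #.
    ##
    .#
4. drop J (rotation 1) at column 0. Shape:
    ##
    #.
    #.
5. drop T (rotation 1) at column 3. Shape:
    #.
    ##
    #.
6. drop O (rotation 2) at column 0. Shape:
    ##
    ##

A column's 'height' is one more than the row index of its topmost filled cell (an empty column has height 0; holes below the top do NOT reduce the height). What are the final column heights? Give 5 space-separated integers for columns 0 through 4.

Drop 1: L rot2 at col 2 lands with bottom-row=0; cleared 0 line(s) (total 0); column heights now [0 0 2 2 2], max=2
Drop 2: J rot0 at col 0 lands with bottom-row=2; cleared 0 line(s) (total 0); column heights now [4 3 3 2 2], max=4
Drop 3: S rot1 at col 2 lands with bottom-row=2; cleared 0 line(s) (total 0); column heights now [4 3 5 4 2], max=5
Drop 4: J rot1 at col 0 lands with bottom-row=4; cleared 0 line(s) (total 0); column heights now [7 7 5 4 2], max=7
Drop 5: T rot1 at col 3 lands with bottom-row=4; cleared 0 line(s) (total 0); column heights now [7 7 5 7 6], max=7
Drop 6: O rot2 at col 0 lands with bottom-row=7; cleared 0 line(s) (total 0); column heights now [9 9 5 7 6], max=9

Answer: 9 9 5 7 6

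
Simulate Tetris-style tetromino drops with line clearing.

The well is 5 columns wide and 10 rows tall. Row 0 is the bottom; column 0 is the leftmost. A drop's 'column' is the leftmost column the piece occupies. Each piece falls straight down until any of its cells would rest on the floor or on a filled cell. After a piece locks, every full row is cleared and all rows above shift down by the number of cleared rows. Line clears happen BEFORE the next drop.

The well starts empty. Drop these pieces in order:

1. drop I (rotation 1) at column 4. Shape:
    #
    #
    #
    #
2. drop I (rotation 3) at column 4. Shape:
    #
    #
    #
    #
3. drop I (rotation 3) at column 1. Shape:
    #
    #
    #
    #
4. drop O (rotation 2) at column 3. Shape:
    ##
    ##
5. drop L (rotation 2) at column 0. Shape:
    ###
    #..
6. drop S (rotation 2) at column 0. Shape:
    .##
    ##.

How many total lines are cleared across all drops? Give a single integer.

Answer: 0

Derivation:
Drop 1: I rot1 at col 4 lands with bottom-row=0; cleared 0 line(s) (total 0); column heights now [0 0 0 0 4], max=4
Drop 2: I rot3 at col 4 lands with bottom-row=4; cleared 0 line(s) (total 0); column heights now [0 0 0 0 8], max=8
Drop 3: I rot3 at col 1 lands with bottom-row=0; cleared 0 line(s) (total 0); column heights now [0 4 0 0 8], max=8
Drop 4: O rot2 at col 3 lands with bottom-row=8; cleared 0 line(s) (total 0); column heights now [0 4 0 10 10], max=10
Drop 5: L rot2 at col 0 lands with bottom-row=3; cleared 0 line(s) (total 0); column heights now [5 5 5 10 10], max=10
Drop 6: S rot2 at col 0 lands with bottom-row=5; cleared 0 line(s) (total 0); column heights now [6 7 7 10 10], max=10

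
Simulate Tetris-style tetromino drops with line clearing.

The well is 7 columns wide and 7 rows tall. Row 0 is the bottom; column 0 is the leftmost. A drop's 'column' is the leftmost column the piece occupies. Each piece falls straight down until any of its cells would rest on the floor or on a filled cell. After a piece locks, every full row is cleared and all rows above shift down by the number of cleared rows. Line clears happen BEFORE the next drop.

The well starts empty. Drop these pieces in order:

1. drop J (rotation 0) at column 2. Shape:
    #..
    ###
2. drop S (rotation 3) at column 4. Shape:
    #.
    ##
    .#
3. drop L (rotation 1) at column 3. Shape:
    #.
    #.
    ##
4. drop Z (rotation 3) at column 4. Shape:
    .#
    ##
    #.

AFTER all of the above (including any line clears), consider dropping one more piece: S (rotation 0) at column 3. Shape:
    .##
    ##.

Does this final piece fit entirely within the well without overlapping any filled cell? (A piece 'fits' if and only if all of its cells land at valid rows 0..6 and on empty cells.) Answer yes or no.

Answer: no

Derivation:
Drop 1: J rot0 at col 2 lands with bottom-row=0; cleared 0 line(s) (total 0); column heights now [0 0 2 1 1 0 0], max=2
Drop 2: S rot3 at col 4 lands with bottom-row=0; cleared 0 line(s) (total 0); column heights now [0 0 2 1 3 2 0], max=3
Drop 3: L rot1 at col 3 lands with bottom-row=3; cleared 0 line(s) (total 0); column heights now [0 0 2 6 4 2 0], max=6
Drop 4: Z rot3 at col 4 lands with bottom-row=4; cleared 0 line(s) (total 0); column heights now [0 0 2 6 6 7 0], max=7
Test piece S rot0 at col 3 (width 3): heights before test = [0 0 2 6 6 7 0]; fits = False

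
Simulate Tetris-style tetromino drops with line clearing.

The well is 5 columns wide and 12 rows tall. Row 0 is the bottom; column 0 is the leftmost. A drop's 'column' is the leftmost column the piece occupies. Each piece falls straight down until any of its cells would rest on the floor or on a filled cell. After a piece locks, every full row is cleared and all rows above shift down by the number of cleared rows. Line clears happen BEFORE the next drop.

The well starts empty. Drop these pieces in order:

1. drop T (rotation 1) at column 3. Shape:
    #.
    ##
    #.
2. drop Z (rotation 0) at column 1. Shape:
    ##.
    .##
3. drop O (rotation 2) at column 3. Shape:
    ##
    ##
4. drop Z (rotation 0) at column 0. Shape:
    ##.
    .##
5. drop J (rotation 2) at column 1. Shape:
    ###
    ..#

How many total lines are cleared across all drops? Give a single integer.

Answer: 0

Derivation:
Drop 1: T rot1 at col 3 lands with bottom-row=0; cleared 0 line(s) (total 0); column heights now [0 0 0 3 2], max=3
Drop 2: Z rot0 at col 1 lands with bottom-row=3; cleared 0 line(s) (total 0); column heights now [0 5 5 4 2], max=5
Drop 3: O rot2 at col 3 lands with bottom-row=4; cleared 0 line(s) (total 0); column heights now [0 5 5 6 6], max=6
Drop 4: Z rot0 at col 0 lands with bottom-row=5; cleared 0 line(s) (total 0); column heights now [7 7 6 6 6], max=7
Drop 5: J rot2 at col 1 lands with bottom-row=6; cleared 0 line(s) (total 0); column heights now [7 8 8 8 6], max=8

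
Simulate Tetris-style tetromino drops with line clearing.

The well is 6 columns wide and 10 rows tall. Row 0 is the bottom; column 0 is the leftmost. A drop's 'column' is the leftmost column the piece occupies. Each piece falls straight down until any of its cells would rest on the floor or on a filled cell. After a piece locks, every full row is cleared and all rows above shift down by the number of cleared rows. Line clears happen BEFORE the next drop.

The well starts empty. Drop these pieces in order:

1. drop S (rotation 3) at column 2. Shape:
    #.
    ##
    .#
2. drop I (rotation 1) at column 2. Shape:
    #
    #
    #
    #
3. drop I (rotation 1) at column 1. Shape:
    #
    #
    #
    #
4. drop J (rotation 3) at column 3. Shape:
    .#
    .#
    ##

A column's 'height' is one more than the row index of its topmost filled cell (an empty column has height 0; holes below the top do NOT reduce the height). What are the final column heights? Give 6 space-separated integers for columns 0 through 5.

Drop 1: S rot3 at col 2 lands with bottom-row=0; cleared 0 line(s) (total 0); column heights now [0 0 3 2 0 0], max=3
Drop 2: I rot1 at col 2 lands with bottom-row=3; cleared 0 line(s) (total 0); column heights now [0 0 7 2 0 0], max=7
Drop 3: I rot1 at col 1 lands with bottom-row=0; cleared 0 line(s) (total 0); column heights now [0 4 7 2 0 0], max=7
Drop 4: J rot3 at col 3 lands with bottom-row=2; cleared 0 line(s) (total 0); column heights now [0 4 7 3 5 0], max=7

Answer: 0 4 7 3 5 0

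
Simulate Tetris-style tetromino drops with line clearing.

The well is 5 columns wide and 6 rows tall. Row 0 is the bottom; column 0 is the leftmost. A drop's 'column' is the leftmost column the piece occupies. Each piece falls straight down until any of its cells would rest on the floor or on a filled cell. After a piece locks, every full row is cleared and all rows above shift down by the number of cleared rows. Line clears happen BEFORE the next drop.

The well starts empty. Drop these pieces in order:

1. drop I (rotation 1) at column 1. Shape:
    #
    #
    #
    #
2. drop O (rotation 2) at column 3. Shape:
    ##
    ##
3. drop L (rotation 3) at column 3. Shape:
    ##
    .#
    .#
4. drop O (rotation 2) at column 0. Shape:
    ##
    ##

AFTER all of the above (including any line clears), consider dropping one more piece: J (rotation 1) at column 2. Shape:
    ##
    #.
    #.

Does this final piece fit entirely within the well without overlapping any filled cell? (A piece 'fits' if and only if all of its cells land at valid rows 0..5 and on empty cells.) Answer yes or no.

Drop 1: I rot1 at col 1 lands with bottom-row=0; cleared 0 line(s) (total 0); column heights now [0 4 0 0 0], max=4
Drop 2: O rot2 at col 3 lands with bottom-row=0; cleared 0 line(s) (total 0); column heights now [0 4 0 2 2], max=4
Drop 3: L rot3 at col 3 lands with bottom-row=2; cleared 0 line(s) (total 0); column heights now [0 4 0 5 5], max=5
Drop 4: O rot2 at col 0 lands with bottom-row=4; cleared 0 line(s) (total 0); column heights now [6 6 0 5 5], max=6
Test piece J rot1 at col 2 (width 2): heights before test = [6 6 0 5 5]; fits = True

Answer: yes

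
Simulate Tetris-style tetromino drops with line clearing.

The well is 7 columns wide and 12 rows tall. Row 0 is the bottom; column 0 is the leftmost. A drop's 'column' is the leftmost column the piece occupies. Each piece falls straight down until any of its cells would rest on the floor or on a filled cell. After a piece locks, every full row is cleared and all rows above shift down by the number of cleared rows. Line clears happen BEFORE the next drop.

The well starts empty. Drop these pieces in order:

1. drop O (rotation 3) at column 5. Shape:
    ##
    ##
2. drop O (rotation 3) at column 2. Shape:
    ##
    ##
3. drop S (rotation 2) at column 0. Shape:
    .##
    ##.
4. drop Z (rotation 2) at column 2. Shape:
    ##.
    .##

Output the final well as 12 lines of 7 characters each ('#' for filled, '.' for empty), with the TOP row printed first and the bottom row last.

Drop 1: O rot3 at col 5 lands with bottom-row=0; cleared 0 line(s) (total 0); column heights now [0 0 0 0 0 2 2], max=2
Drop 2: O rot3 at col 2 lands with bottom-row=0; cleared 0 line(s) (total 0); column heights now [0 0 2 2 0 2 2], max=2
Drop 3: S rot2 at col 0 lands with bottom-row=1; cleared 0 line(s) (total 0); column heights now [2 3 3 2 0 2 2], max=3
Drop 4: Z rot2 at col 2 lands with bottom-row=2; cleared 0 line(s) (total 0); column heights now [2 3 4 4 3 2 2], max=4

Answer: .......
.......
.......
.......
.......
.......
.......
.......
..##...
.####..
####.##
..##.##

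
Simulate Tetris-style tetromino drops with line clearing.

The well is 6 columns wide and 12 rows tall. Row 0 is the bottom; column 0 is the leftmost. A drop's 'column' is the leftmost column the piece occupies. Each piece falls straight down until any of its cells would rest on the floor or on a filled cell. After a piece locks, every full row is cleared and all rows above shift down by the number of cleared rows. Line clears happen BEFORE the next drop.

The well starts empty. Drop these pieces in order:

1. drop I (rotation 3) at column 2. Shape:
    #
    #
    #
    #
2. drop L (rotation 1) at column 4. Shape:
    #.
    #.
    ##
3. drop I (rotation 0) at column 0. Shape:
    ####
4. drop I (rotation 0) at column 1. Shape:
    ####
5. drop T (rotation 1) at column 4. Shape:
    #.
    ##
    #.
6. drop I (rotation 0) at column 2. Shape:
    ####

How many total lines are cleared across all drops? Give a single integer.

Drop 1: I rot3 at col 2 lands with bottom-row=0; cleared 0 line(s) (total 0); column heights now [0 0 4 0 0 0], max=4
Drop 2: L rot1 at col 4 lands with bottom-row=0; cleared 0 line(s) (total 0); column heights now [0 0 4 0 3 1], max=4
Drop 3: I rot0 at col 0 lands with bottom-row=4; cleared 0 line(s) (total 0); column heights now [5 5 5 5 3 1], max=5
Drop 4: I rot0 at col 1 lands with bottom-row=5; cleared 0 line(s) (total 0); column heights now [5 6 6 6 6 1], max=6
Drop 5: T rot1 at col 4 lands with bottom-row=6; cleared 0 line(s) (total 0); column heights now [5 6 6 6 9 8], max=9
Drop 6: I rot0 at col 2 lands with bottom-row=9; cleared 0 line(s) (total 0); column heights now [5 6 10 10 10 10], max=10

Answer: 0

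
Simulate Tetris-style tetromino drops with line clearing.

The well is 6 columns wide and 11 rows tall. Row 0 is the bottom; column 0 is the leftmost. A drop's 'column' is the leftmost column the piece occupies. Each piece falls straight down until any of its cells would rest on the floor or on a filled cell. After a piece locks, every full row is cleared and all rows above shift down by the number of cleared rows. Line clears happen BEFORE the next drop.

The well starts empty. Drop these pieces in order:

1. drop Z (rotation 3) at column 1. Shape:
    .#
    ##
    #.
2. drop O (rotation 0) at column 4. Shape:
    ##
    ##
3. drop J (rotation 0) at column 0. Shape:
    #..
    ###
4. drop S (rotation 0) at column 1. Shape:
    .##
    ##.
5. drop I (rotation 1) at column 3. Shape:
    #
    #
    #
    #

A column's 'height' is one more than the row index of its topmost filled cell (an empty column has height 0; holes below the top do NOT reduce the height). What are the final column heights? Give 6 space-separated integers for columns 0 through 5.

Answer: 5 5 6 10 2 2

Derivation:
Drop 1: Z rot3 at col 1 lands with bottom-row=0; cleared 0 line(s) (total 0); column heights now [0 2 3 0 0 0], max=3
Drop 2: O rot0 at col 4 lands with bottom-row=0; cleared 0 line(s) (total 0); column heights now [0 2 3 0 2 2], max=3
Drop 3: J rot0 at col 0 lands with bottom-row=3; cleared 0 line(s) (total 0); column heights now [5 4 4 0 2 2], max=5
Drop 4: S rot0 at col 1 lands with bottom-row=4; cleared 0 line(s) (total 0); column heights now [5 5 6 6 2 2], max=6
Drop 5: I rot1 at col 3 lands with bottom-row=6; cleared 0 line(s) (total 0); column heights now [5 5 6 10 2 2], max=10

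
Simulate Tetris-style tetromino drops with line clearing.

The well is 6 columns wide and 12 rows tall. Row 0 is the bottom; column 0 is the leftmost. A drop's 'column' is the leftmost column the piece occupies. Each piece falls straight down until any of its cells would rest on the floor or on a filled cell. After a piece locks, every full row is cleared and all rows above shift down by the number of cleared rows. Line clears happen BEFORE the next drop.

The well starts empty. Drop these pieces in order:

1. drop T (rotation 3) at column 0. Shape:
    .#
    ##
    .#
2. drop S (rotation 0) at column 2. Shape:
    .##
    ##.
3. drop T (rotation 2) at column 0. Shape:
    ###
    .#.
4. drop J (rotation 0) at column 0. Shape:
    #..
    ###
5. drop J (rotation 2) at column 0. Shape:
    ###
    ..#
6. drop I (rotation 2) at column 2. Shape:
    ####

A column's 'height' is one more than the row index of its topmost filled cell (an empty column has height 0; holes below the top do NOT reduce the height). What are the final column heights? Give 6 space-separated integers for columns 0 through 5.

Answer: 8 8 9 9 9 9

Derivation:
Drop 1: T rot3 at col 0 lands with bottom-row=0; cleared 0 line(s) (total 0); column heights now [2 3 0 0 0 0], max=3
Drop 2: S rot0 at col 2 lands with bottom-row=0; cleared 0 line(s) (total 0); column heights now [2 3 1 2 2 0], max=3
Drop 3: T rot2 at col 0 lands with bottom-row=3; cleared 0 line(s) (total 0); column heights now [5 5 5 2 2 0], max=5
Drop 4: J rot0 at col 0 lands with bottom-row=5; cleared 0 line(s) (total 0); column heights now [7 6 6 2 2 0], max=7
Drop 5: J rot2 at col 0 lands with bottom-row=6; cleared 0 line(s) (total 0); column heights now [8 8 8 2 2 0], max=8
Drop 6: I rot2 at col 2 lands with bottom-row=8; cleared 0 line(s) (total 0); column heights now [8 8 9 9 9 9], max=9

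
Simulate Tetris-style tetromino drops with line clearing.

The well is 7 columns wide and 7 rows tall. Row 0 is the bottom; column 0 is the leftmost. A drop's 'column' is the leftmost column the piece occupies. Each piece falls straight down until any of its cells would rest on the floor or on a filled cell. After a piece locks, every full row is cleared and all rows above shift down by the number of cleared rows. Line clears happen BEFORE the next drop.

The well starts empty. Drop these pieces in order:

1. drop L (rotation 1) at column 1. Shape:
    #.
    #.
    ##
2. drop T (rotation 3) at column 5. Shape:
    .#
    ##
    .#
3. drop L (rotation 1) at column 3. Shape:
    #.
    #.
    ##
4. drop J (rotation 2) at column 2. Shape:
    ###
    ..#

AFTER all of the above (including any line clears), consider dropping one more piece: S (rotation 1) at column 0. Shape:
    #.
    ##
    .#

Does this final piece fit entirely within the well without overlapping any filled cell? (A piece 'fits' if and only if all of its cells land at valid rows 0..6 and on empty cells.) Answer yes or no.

Drop 1: L rot1 at col 1 lands with bottom-row=0; cleared 0 line(s) (total 0); column heights now [0 3 1 0 0 0 0], max=3
Drop 2: T rot3 at col 5 lands with bottom-row=0; cleared 0 line(s) (total 0); column heights now [0 3 1 0 0 2 3], max=3
Drop 3: L rot1 at col 3 lands with bottom-row=0; cleared 0 line(s) (total 0); column heights now [0 3 1 3 1 2 3], max=3
Drop 4: J rot2 at col 2 lands with bottom-row=2; cleared 0 line(s) (total 0); column heights now [0 3 4 4 4 2 3], max=4
Test piece S rot1 at col 0 (width 2): heights before test = [0 3 4 4 4 2 3]; fits = True

Answer: yes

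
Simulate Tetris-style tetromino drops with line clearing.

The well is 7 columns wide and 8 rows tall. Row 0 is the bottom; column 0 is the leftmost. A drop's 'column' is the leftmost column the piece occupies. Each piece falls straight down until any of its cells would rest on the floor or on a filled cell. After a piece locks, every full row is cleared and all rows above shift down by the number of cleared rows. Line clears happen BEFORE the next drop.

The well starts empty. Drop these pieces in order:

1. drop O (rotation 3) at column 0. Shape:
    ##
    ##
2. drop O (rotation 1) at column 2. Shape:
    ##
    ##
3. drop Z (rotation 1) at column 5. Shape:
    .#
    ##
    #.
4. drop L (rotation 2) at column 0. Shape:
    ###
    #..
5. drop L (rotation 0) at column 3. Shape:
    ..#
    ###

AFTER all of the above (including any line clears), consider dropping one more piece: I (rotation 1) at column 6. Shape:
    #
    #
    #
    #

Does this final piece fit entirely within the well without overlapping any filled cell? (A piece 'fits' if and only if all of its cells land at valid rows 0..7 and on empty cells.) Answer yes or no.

Drop 1: O rot3 at col 0 lands with bottom-row=0; cleared 0 line(s) (total 0); column heights now [2 2 0 0 0 0 0], max=2
Drop 2: O rot1 at col 2 lands with bottom-row=0; cleared 0 line(s) (total 0); column heights now [2 2 2 2 0 0 0], max=2
Drop 3: Z rot1 at col 5 lands with bottom-row=0; cleared 0 line(s) (total 0); column heights now [2 2 2 2 0 2 3], max=3
Drop 4: L rot2 at col 0 lands with bottom-row=2; cleared 0 line(s) (total 0); column heights now [4 4 4 2 0 2 3], max=4
Drop 5: L rot0 at col 3 lands with bottom-row=2; cleared 0 line(s) (total 0); column heights now [4 4 4 3 3 4 3], max=4
Test piece I rot1 at col 6 (width 1): heights before test = [4 4 4 3 3 4 3]; fits = True

Answer: yes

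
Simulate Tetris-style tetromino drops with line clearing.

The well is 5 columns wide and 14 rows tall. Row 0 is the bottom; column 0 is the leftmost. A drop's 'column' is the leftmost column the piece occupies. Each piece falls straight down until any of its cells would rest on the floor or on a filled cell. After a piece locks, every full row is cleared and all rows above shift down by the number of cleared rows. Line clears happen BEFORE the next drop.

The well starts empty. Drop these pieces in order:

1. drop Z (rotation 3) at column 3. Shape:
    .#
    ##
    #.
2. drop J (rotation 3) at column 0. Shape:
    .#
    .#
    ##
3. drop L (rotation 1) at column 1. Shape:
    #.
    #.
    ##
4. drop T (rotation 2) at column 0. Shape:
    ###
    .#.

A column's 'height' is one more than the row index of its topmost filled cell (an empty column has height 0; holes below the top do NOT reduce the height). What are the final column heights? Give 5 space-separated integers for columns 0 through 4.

Answer: 8 8 8 2 3

Derivation:
Drop 1: Z rot3 at col 3 lands with bottom-row=0; cleared 0 line(s) (total 0); column heights now [0 0 0 2 3], max=3
Drop 2: J rot3 at col 0 lands with bottom-row=0; cleared 0 line(s) (total 0); column heights now [1 3 0 2 3], max=3
Drop 3: L rot1 at col 1 lands with bottom-row=3; cleared 0 line(s) (total 0); column heights now [1 6 4 2 3], max=6
Drop 4: T rot2 at col 0 lands with bottom-row=6; cleared 0 line(s) (total 0); column heights now [8 8 8 2 3], max=8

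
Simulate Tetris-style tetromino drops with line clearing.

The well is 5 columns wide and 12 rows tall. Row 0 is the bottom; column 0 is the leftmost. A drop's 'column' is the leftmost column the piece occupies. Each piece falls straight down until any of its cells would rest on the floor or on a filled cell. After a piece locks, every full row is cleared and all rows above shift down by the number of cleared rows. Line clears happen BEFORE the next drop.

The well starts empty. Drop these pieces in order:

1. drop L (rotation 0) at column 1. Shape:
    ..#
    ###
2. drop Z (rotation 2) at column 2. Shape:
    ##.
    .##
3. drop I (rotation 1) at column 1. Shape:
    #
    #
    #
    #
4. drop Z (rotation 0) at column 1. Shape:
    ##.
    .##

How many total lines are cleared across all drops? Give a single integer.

Answer: 0

Derivation:
Drop 1: L rot0 at col 1 lands with bottom-row=0; cleared 0 line(s) (total 0); column heights now [0 1 1 2 0], max=2
Drop 2: Z rot2 at col 2 lands with bottom-row=2; cleared 0 line(s) (total 0); column heights now [0 1 4 4 3], max=4
Drop 3: I rot1 at col 1 lands with bottom-row=1; cleared 0 line(s) (total 0); column heights now [0 5 4 4 3], max=5
Drop 4: Z rot0 at col 1 lands with bottom-row=4; cleared 0 line(s) (total 0); column heights now [0 6 6 5 3], max=6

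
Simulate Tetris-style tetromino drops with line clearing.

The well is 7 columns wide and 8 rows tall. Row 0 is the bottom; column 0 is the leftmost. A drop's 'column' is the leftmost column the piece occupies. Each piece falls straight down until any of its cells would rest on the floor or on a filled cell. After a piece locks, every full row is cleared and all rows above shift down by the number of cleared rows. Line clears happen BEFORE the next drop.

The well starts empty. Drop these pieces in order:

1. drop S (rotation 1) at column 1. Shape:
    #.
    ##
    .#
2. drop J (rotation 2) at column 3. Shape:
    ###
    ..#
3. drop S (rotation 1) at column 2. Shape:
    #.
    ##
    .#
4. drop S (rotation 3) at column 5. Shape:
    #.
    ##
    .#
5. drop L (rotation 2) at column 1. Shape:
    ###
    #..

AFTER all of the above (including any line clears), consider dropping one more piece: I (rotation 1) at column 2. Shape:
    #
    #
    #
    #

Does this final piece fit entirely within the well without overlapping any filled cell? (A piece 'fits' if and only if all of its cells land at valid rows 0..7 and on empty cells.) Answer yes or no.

Answer: no

Derivation:
Drop 1: S rot1 at col 1 lands with bottom-row=0; cleared 0 line(s) (total 0); column heights now [0 3 2 0 0 0 0], max=3
Drop 2: J rot2 at col 3 lands with bottom-row=0; cleared 0 line(s) (total 0); column heights now [0 3 2 2 2 2 0], max=3
Drop 3: S rot1 at col 2 lands with bottom-row=2; cleared 0 line(s) (total 0); column heights now [0 3 5 4 2 2 0], max=5
Drop 4: S rot3 at col 5 lands with bottom-row=1; cleared 0 line(s) (total 0); column heights now [0 3 5 4 2 4 3], max=5
Drop 5: L rot2 at col 1 lands with bottom-row=4; cleared 0 line(s) (total 0); column heights now [0 6 6 6 2 4 3], max=6
Test piece I rot1 at col 2 (width 1): heights before test = [0 6 6 6 2 4 3]; fits = False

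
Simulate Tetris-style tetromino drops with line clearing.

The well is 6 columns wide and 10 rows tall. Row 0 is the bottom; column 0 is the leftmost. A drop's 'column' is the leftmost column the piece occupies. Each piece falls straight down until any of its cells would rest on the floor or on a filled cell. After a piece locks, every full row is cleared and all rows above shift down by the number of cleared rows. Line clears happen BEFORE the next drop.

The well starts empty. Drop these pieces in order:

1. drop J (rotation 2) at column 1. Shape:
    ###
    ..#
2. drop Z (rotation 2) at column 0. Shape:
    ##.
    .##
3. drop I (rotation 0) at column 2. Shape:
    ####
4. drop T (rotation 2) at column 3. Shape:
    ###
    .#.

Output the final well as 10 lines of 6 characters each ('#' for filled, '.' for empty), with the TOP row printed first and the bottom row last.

Drop 1: J rot2 at col 1 lands with bottom-row=0; cleared 0 line(s) (total 0); column heights now [0 2 2 2 0 0], max=2
Drop 2: Z rot2 at col 0 lands with bottom-row=2; cleared 0 line(s) (total 0); column heights now [4 4 3 2 0 0], max=4
Drop 3: I rot0 at col 2 lands with bottom-row=3; cleared 1 line(s) (total 1); column heights now [0 3 3 2 0 0], max=3
Drop 4: T rot2 at col 3 lands with bottom-row=1; cleared 0 line(s) (total 1); column heights now [0 3 3 3 3 3], max=3

Answer: ......
......
......
......
......
......
......
.#####
.####.
...#..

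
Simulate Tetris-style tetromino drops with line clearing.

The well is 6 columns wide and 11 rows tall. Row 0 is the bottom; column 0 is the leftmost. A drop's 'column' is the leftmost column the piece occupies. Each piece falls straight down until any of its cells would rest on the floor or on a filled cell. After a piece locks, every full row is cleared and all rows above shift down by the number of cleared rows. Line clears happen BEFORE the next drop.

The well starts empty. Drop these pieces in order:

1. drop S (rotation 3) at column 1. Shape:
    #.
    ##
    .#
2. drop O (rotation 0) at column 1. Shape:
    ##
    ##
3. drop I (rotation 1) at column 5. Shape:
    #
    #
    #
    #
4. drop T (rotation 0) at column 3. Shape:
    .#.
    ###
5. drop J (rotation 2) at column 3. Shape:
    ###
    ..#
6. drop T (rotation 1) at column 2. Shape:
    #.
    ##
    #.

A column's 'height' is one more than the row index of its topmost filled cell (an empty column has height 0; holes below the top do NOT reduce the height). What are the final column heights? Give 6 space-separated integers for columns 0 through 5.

Drop 1: S rot3 at col 1 lands with bottom-row=0; cleared 0 line(s) (total 0); column heights now [0 3 2 0 0 0], max=3
Drop 2: O rot0 at col 1 lands with bottom-row=3; cleared 0 line(s) (total 0); column heights now [0 5 5 0 0 0], max=5
Drop 3: I rot1 at col 5 lands with bottom-row=0; cleared 0 line(s) (total 0); column heights now [0 5 5 0 0 4], max=5
Drop 4: T rot0 at col 3 lands with bottom-row=4; cleared 0 line(s) (total 0); column heights now [0 5 5 5 6 5], max=6
Drop 5: J rot2 at col 3 lands with bottom-row=5; cleared 0 line(s) (total 0); column heights now [0 5 5 7 7 7], max=7
Drop 6: T rot1 at col 2 lands with bottom-row=6; cleared 0 line(s) (total 0); column heights now [0 5 9 8 7 7], max=9

Answer: 0 5 9 8 7 7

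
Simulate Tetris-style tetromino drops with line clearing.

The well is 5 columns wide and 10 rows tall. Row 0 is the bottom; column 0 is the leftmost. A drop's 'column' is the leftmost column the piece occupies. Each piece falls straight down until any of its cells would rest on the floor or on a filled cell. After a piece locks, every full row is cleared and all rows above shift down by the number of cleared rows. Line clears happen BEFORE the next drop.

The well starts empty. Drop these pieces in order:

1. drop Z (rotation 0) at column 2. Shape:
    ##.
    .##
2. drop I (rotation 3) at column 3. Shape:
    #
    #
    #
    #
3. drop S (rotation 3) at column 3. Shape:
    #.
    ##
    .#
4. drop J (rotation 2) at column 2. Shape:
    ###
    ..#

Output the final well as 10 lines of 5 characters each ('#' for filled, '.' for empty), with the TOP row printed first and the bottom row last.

Answer: .....
..###
...##
...##
...##
...#.
...#.
...#.
..##.
...##

Derivation:
Drop 1: Z rot0 at col 2 lands with bottom-row=0; cleared 0 line(s) (total 0); column heights now [0 0 2 2 1], max=2
Drop 2: I rot3 at col 3 lands with bottom-row=2; cleared 0 line(s) (total 0); column heights now [0 0 2 6 1], max=6
Drop 3: S rot3 at col 3 lands with bottom-row=5; cleared 0 line(s) (total 0); column heights now [0 0 2 8 7], max=8
Drop 4: J rot2 at col 2 lands with bottom-row=7; cleared 0 line(s) (total 0); column heights now [0 0 9 9 9], max=9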